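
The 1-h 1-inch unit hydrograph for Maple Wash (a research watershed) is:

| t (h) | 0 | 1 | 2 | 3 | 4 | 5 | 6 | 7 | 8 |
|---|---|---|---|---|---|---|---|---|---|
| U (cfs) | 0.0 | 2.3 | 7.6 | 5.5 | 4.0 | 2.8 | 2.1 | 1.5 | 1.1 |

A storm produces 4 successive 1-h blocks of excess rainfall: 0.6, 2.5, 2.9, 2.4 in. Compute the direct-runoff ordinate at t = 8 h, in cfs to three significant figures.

Q ≈ 17.2 cfs

By discrete convolution, Q_j = Σ (P_i / 1 in) · U_{j−i}.
At t = 8 h (j=8): Q = (0.6/1)·1.1 + (2.5/1)·1.5 + (2.9/1)·2.1 + (2.4/1)·2.8 = 17.2 cfs.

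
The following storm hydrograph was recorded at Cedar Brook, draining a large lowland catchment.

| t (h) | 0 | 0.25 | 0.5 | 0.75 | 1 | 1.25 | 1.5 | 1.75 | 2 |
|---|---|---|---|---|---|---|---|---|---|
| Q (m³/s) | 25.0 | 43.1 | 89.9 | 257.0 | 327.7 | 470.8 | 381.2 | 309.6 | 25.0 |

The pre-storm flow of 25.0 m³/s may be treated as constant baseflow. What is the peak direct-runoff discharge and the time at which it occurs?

Q_p = 445.8 m³/s at t = 1.25 h

Subtracting baseflow gives direct-runoff ordinates: 0.0, 18.1, 64.9, 232.0, 302.7, 445.8, 356.2, 284.6, 0.0 m³/s.
The maximum is 445.8 m³/s, occurring at the reading for t = 1.25 h.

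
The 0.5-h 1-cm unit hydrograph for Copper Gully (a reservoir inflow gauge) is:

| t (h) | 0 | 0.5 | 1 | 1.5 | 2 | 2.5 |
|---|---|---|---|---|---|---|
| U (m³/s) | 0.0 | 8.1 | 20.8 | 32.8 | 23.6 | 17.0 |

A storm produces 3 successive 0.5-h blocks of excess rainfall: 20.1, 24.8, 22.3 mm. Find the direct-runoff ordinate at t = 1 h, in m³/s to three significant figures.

By discrete convolution, Q_j = Σ (P_i / 10 mm) · U_{j−i}.
At t = 1 h (j=2): Q = (20.1/10)·20.8 + (24.8/10)·8.1 + (22.3/10)·0.0 = 61.9 m³/s.

Q ≈ 61.9 m³/s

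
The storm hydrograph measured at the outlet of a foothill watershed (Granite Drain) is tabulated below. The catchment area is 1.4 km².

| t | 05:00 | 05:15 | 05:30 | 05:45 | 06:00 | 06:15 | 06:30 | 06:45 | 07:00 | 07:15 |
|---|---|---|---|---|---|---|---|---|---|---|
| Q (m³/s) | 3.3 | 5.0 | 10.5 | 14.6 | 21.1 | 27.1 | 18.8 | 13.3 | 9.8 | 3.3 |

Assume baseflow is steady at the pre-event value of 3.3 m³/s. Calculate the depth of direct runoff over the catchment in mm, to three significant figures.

Direct runoff: 0.0, 1.7, 7.2, 11.3, 17.8, 23.8, 15.5, 10.0, 6.5, 0.0 m³/s; ΣQ_DR = 93.80 m³/s.
V = ΣQ_DR · Δt = 93.80 × 900 s = 84420 m³.
Over A = 1.4 km², depth = V / A = 60.3 mm.

d ≈ 60.3 mm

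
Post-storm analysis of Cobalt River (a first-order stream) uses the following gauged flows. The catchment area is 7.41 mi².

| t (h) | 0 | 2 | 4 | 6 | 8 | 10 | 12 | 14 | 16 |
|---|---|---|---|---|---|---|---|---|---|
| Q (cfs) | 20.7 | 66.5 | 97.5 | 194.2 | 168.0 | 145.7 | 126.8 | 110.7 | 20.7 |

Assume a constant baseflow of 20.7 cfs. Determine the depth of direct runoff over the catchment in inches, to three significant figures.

Direct runoff: 0.0, 45.8, 76.8, 173.5, 147.3, 125.0, 106.1, 90.0, 0.0 cfs; ΣQ_DR = 764.5 cfs.
V = ΣQ_DR · Δt = 764.5 × 7200 s = 5.504 × 10^6 ft³.
Over A = 7.41 mi², depth = V / A = 0.320 in.

d ≈ 0.320 in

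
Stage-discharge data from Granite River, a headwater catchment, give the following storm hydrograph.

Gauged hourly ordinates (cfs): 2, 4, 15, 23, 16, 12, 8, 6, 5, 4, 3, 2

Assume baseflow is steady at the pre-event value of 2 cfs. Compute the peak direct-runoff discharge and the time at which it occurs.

Subtracting baseflow gives direct-runoff ordinates: 0.0, 2.0, 13.0, 21.0, 14.0, 10.0, 6.0, 4.0, 3.0, 2.0, 1.0, 0.0 cfs.
The maximum is 21.0 cfs, occurring at the reading for t = 3 h.

Q_p = 21.0 cfs at t = 3 h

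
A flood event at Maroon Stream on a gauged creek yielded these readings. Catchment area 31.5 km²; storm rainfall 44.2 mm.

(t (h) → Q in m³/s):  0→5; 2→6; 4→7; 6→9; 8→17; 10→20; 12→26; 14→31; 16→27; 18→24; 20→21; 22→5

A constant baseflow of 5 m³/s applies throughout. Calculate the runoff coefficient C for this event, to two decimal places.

C ≈ 0.71

ΣQ_DR = 138.0 m³/s; V = ΣQ_DR·Δt = 9.936 × 10^5 m³.
Runoff depth d = V / A = 31.54 mm.
C = d / P = 31.54 / 44.2 = 0.71.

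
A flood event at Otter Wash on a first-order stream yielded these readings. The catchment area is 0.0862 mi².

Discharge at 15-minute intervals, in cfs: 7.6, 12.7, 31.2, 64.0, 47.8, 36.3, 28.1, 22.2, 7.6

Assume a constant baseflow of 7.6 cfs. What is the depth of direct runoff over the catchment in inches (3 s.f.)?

d ≈ 0.850 in

Direct runoff: 0.0, 5.1, 23.6, 56.4, 40.2, 28.7, 20.5, 14.6, 0.0 cfs; ΣQ_DR = 189.1 cfs.
V = ΣQ_DR · Δt = 189.1 × 900 s = 1.702 × 10^5 ft³.
Over A = 0.0862 mi², depth = V / A = 0.850 in.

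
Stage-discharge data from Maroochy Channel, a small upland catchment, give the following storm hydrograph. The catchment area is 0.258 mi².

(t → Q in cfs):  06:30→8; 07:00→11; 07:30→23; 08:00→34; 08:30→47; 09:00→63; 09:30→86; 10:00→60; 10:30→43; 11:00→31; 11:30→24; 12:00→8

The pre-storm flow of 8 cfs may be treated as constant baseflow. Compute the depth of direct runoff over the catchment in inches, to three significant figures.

Direct runoff: 0.0, 3.0, 15.0, 26.0, 39.0, 55.0, 78.0, 52.0, 35.0, 23.0, 16.0, 0.0 cfs; ΣQ_DR = 342.0 cfs.
V = ΣQ_DR · Δt = 342.0 × 1800 s = 6.156 × 10^5 ft³.
Over A = 0.258 mi², depth = V / A = 1.03 in.

d ≈ 1.03 in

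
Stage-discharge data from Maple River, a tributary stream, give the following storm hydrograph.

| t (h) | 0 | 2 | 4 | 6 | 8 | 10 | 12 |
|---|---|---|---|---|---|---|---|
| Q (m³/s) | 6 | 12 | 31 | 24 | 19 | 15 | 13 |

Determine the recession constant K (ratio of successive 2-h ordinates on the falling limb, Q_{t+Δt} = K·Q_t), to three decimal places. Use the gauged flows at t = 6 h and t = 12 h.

K ≈ 0.815

Using the recession-limb readings at t = 6 h and t = 12 h: Q falls from 24 to 13 m³/s over 3 intervals.
K = (Q₂/Q₁)^(1/3) = (13/24)^(1/3) = 0.815.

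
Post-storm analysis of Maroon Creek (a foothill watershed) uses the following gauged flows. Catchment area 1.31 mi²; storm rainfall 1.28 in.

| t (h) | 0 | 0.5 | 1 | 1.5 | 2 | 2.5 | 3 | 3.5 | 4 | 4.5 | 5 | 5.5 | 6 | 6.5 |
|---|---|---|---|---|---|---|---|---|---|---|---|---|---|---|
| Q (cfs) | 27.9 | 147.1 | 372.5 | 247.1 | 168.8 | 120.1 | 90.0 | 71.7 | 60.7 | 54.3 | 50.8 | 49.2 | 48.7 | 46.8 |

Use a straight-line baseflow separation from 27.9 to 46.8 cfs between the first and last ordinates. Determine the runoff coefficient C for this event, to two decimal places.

ΣQ_DR = 1033 cfs; V = ΣQ_DR·Δt = 1.859 × 10^6 ft³.
Runoff depth d = V / A = 0.6108 in.
C = d / P = 0.6108 / 1.28 = 0.48.

C ≈ 0.48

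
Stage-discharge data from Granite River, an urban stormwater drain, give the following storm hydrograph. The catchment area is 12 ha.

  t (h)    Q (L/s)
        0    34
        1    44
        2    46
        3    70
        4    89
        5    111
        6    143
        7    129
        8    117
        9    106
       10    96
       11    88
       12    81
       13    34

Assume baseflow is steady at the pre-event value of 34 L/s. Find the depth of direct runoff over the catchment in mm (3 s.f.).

Direct runoff: 0.0, 10.0, 12.0, 36.0, 55.0, 77.0, 109.0, 95.0, 83.0, 72.0, 62.0, 54.0, 47.0, 0.0 L/s; ΣQ_DR = 712.0 L/s.
V = ΣQ_DR · Δt = 712.0 × 3600 s = 2.563 × 10^6 L.
Over A = 12 ha, depth = V / A = 21.4 mm.

d ≈ 21.4 mm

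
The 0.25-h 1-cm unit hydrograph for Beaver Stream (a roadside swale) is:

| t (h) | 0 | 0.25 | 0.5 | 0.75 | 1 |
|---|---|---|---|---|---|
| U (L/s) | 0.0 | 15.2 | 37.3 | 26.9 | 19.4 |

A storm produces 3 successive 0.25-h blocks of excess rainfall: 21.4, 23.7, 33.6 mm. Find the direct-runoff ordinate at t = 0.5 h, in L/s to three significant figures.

Q ≈ 116 L/s

By discrete convolution, Q_j = Σ (P_i / 10 mm) · U_{j−i}.
At t = 0.5 h (j=2): Q = (21.4/10)·37.3 + (23.7/10)·15.2 + (33.6/10)·0.0 = 116 L/s.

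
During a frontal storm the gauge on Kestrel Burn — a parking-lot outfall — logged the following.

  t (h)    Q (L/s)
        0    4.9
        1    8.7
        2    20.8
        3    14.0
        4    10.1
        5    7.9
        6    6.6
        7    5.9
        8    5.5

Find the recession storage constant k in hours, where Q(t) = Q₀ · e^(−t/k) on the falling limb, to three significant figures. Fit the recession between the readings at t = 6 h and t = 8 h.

k ≈ 11.0 h

On the falling limb, Q drops from 6.6 to 5.5 L/s between t = 6 h and t = 8 h (Δt = 2 h).
k = −Δt / ln(Q₂/Q₁) = −2 / ln(5.5/6.6) = 11.0 h.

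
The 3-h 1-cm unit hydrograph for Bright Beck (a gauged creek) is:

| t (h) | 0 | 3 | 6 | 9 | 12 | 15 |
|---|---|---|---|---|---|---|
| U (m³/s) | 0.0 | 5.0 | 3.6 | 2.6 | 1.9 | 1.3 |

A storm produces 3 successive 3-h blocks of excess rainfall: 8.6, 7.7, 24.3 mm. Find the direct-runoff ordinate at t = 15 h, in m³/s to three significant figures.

By discrete convolution, Q_j = Σ (P_i / 10 mm) · U_{j−i}.
At t = 15 h (j=5): Q = (8.6/10)·1.3 + (7.7/10)·1.9 + (24.3/10)·2.6 = 8.90 m³/s.

Q ≈ 8.90 m³/s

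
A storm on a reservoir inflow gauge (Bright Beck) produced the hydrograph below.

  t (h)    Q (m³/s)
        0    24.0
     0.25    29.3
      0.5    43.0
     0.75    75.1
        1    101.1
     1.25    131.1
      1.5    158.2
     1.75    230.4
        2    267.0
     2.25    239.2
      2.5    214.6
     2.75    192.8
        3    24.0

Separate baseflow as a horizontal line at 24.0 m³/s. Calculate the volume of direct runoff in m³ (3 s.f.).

Direct-runoff ordinates (Q − Q_b): 0.0, 5.3, 19.0, 51.1, 77.1, 107.1, 134.2, 206.4, 243.0, 215.2, 190.6, 168.8, 0.0 m³/s.
ΣQ_DR = 1418 m³/s.
With Δt = 0.25 h = 900 s, V = ΣQ_DR · Δt = 1418 × 900 = 1.28 × 10^6 m³.

V ≈ 1.28 × 10^6 m³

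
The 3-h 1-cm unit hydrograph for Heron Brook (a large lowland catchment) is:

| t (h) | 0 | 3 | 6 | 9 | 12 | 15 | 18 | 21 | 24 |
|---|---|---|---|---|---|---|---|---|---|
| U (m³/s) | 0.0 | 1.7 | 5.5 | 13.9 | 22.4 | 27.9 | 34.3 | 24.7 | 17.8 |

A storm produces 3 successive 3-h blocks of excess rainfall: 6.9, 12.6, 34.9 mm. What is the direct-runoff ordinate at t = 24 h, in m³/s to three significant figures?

By discrete convolution, Q_j = Σ (P_i / 10 mm) · U_{j−i}.
At t = 24 h (j=8): Q = (6.9/10)·17.8 + (12.6/10)·24.7 + (34.9/10)·34.3 = 163 m³/s.

Q ≈ 163 m³/s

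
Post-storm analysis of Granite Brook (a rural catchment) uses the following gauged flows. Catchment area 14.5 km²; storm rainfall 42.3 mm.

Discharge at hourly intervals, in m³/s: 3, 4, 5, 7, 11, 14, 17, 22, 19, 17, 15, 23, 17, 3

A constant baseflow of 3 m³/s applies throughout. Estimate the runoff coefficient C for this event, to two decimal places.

ΣQ_DR = 135.0 m³/s; V = ΣQ_DR·Δt = 4.860 × 10^5 m³.
Runoff depth d = V / A = 33.52 mm.
C = d / P = 33.52 / 42.3 = 0.79.

C ≈ 0.79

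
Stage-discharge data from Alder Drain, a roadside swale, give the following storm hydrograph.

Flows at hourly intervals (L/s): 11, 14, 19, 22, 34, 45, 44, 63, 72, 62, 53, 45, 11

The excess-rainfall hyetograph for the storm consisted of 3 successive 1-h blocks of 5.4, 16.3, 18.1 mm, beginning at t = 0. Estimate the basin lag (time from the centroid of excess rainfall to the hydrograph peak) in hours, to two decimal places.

t_L ≈ 6.18 h

Centroid of excess rainfall: t_c = Σ P_i·t̄_i / ΣP_i = 1.8191 h (block centres at 0.5, 1.5, 2.5 h).
Hydrograph peak occurs at t = 8 h, so basin lag t_L = 8 − 1.8191 = 6.18 h.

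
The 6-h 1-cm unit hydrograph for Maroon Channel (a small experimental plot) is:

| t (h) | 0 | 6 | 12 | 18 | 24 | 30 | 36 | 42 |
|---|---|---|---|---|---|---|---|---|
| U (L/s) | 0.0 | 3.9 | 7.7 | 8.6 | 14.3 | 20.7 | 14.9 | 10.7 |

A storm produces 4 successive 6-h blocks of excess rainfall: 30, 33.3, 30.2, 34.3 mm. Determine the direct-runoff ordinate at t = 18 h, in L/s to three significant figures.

Q ≈ 63.2 L/s

By discrete convolution, Q_j = Σ (P_i / 10 mm) · U_{j−i}.
At t = 18 h (j=3): Q = (30/10)·8.6 + (33.3/10)·7.7 + (30.2/10)·3.9 + (34.3/10)·0.0 = 63.2 L/s.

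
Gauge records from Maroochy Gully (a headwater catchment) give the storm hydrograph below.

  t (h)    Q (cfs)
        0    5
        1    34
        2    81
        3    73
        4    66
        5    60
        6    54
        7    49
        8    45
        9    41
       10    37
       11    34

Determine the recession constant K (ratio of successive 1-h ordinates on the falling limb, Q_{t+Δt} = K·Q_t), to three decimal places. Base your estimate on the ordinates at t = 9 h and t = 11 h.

K ≈ 0.911

Using the recession-limb readings at t = 9 h and t = 11 h: Q falls from 41 to 34 cfs over 2 intervals.
K = (Q₂/Q₁)^(1/2) = (34/41)^(1/2) = 0.911.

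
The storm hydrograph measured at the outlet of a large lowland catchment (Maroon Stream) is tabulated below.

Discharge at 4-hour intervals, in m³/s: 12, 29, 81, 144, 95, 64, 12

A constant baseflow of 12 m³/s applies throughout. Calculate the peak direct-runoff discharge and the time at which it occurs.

Subtracting baseflow gives direct-runoff ordinates: 0.0, 17.0, 69.0, 132.0, 83.0, 52.0, 0.0 m³/s.
The maximum is 132.0 m³/s, occurring at the reading for t = 12 h.

Q_p = 132.0 m³/s at t = 12 h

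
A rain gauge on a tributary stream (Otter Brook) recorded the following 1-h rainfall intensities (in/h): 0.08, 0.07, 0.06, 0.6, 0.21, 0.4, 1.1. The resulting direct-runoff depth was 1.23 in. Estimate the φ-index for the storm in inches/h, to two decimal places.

φ ≈ 0.29 in/h

Only the 3 blocks with intensity above φ contribute runoff: 0.6, 0.4, 1.1 in/h.
Σ(I−φ)·Δt = d  ⇒  (0.6+0.4+1.1 − 3φ)·1 = 1.23
φ = (2.100 − 1.23/1) / 3 = 0.29 in/h.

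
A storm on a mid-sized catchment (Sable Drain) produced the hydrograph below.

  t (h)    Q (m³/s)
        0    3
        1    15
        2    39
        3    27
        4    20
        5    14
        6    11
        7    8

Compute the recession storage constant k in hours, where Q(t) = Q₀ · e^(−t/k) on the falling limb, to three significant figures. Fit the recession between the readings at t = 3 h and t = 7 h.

On the falling limb, Q drops from 27 to 8 m³/s between t = 3 h and t = 7 h (Δt = 4 h).
k = −Δt / ln(Q₂/Q₁) = −4 / ln(8/27) = 3.29 h.

k ≈ 3.29 h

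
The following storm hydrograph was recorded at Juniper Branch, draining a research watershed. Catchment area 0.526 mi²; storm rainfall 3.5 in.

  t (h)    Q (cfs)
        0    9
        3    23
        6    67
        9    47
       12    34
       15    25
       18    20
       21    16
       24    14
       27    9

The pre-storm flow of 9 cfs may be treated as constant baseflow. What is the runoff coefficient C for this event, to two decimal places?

C ≈ 0.44

ΣQ_DR = 174.0 cfs; V = ΣQ_DR·Δt = 1.879 × 10^6 ft³.
Runoff depth d = V / A = 1.538 in.
C = d / P = 1.538 / 3.5 = 0.44.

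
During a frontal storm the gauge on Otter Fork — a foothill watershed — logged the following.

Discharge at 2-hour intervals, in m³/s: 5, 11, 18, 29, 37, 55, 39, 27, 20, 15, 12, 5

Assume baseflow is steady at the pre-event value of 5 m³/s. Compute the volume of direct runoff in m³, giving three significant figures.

V ≈ 1.53 × 10^6 m³

Direct-runoff ordinates (Q − Q_b): 0.0, 6.0, 13.0, 24.0, 32.0, 50.0, 34.0, 22.0, 15.0, 10.0, 7.0, 0.0 m³/s.
ΣQ_DR = 213.0 m³/s.
With Δt = 2 h = 7200 s, V = ΣQ_DR · Δt = 213.0 × 7200 = 1.53 × 10^6 m³.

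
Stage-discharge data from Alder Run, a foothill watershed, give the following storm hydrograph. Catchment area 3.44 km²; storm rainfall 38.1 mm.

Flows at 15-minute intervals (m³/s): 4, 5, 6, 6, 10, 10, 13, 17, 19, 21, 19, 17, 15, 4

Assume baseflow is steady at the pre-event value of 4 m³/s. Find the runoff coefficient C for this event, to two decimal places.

C ≈ 0.76

ΣQ_DR = 110.0 m³/s; V = ΣQ_DR·Δt = 99000 m³.
Runoff depth d = V / A = 28.78 mm.
C = d / P = 28.78 / 38.1 = 0.76.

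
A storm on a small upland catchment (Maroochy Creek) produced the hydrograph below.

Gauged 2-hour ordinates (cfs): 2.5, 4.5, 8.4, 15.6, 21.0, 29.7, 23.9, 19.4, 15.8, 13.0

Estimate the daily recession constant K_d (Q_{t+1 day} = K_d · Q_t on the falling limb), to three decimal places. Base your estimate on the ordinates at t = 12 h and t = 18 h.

Between t = 12 h and t = 18 h the flow falls from 23.9 to 13.0 cfs over 3×2 h = 6 h.
Per-interval ratio K = (13.0/23.9)^(1/3) = 0.8163; K_d = K^(24/2) = 0.088.

K_d ≈ 0.088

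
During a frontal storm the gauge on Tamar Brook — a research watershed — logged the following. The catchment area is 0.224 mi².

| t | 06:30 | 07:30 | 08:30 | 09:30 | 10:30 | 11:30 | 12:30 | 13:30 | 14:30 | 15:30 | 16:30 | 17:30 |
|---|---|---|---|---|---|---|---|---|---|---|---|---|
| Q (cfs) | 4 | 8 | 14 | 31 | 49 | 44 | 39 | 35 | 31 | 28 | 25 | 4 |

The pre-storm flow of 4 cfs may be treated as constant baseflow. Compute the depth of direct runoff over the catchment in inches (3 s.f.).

Direct runoff: 0.0, 4.0, 10.0, 27.0, 45.0, 40.0, 35.0, 31.0, 27.0, 24.0, 21.0, 0.0 cfs; ΣQ_DR = 264.0 cfs.
V = ΣQ_DR · Δt = 264.0 × 3600 s = 9.504 × 10^5 ft³.
Over A = 0.224 mi², depth = V / A = 1.83 in.

d ≈ 1.83 in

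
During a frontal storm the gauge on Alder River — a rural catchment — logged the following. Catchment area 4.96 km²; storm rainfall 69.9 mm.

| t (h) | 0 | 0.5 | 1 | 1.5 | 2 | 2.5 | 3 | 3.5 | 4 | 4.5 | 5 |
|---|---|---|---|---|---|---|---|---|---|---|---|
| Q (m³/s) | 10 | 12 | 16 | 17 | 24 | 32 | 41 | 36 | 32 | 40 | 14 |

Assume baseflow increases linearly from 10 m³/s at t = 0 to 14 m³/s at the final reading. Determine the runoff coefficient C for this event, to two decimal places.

C ≈ 0.74

ΣQ_DR = 142.0 m³/s; V = ΣQ_DR·Δt = 2.556 × 10^5 m³.
Runoff depth d = V / A = 51.53 mm.
C = d / P = 51.53 / 69.9 = 0.74.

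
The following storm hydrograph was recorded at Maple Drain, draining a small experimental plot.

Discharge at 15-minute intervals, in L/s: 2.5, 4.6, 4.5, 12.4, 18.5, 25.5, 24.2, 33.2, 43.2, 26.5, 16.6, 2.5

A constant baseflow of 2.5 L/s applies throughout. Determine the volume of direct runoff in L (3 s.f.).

Direct-runoff ordinates (Q − Q_b): 0.0, 2.1, 2.0, 9.9, 16.0, 23.0, 21.7, 30.7, 40.7, 24.0, 14.1, 0.0 L/s.
ΣQ_DR = 184.2 L/s.
With Δt = 0.25 h = 900 s, V = ΣQ_DR · Δt = 184.2 × 900 = 1.66 × 10^5 L.

V ≈ 1.66 × 10^5 L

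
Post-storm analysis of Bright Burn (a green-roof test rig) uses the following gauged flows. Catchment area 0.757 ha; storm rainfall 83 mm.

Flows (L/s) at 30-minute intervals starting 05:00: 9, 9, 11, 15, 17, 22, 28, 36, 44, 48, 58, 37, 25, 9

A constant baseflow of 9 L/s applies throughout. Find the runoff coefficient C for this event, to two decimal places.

ΣQ_DR = 242.0 L/s; V = ΣQ_DR·Δt = 4.356 × 10^5 L.
Runoff depth d = V / A = 57.54 mm.
C = d / P = 57.54 / 83 = 0.69.

C ≈ 0.69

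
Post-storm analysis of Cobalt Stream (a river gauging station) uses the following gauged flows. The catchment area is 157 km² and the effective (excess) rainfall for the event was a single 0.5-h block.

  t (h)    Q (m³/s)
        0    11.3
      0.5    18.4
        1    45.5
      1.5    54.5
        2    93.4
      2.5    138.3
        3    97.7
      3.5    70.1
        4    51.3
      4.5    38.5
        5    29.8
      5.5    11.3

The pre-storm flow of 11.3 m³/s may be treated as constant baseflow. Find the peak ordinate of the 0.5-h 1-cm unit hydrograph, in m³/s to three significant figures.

Direct runoff: 0.0, 7.1, 34.2, 43.2, 82.1, 127.0, 86.4, 58.8, 40.0, 27.2, 18.5, 0.0 m³/s; ΣQ_DR = 524.5 m³/s, peak = 127.0 m³/s.
Runoff depth d = ΣQ_DR·Δt / A = 524.5 × 1800 / (157 km²) = 6.013 mm.
The 1-cm UH is the DRH scaled by (10 mm)/d, so U_p = 127.0 × 10/6.013 = 211 m³/s.

U_p ≈ 211 m³/s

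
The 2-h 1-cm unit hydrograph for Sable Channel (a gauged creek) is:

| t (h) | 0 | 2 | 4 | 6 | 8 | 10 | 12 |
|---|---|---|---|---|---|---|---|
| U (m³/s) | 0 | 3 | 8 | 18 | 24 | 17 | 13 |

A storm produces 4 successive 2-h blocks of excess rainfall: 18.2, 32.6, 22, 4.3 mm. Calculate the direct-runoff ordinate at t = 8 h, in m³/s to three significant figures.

By discrete convolution, Q_j = Σ (P_i / 10 mm) · U_{j−i}.
At t = 8 h (j=4): Q = (18.2/10)·24 + (32.6/10)·18 + (22/10)·8 + (4.3/10)·3 = 121 m³/s.

Q ≈ 121 m³/s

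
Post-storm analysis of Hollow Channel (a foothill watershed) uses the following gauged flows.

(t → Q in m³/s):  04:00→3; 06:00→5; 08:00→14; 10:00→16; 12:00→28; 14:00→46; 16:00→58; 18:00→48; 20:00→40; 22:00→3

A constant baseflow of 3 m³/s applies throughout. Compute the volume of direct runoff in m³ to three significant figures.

Direct-runoff ordinates (Q − Q_b): 0.0, 2.0, 11.0, 13.0, 25.0, 43.0, 55.0, 45.0, 37.0, 0.0 m³/s.
ΣQ_DR = 231.0 m³/s.
With Δt = 2 h = 7200 s, V = ΣQ_DR · Δt = 231.0 × 7200 = 1.66 × 10^6 m³.

V ≈ 1.66 × 10^6 m³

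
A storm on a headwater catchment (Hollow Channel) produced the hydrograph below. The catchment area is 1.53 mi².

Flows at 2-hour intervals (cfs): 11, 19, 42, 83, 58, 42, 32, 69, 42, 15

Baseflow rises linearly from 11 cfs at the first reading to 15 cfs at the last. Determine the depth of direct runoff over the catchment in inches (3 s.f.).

Direct runoff: 0.00, 7.56, 30.11, 70.67, 45.22, 28.78, 18.33, 54.89, 27.44, 0.00 cfs; ΣQ_DR = 283.0 cfs.
V = ΣQ_DR · Δt = 283.0 × 7200 s = 2.038 × 10^6 ft³.
Over A = 1.53 mi², depth = V / A = 0.573 in.

d ≈ 0.573 in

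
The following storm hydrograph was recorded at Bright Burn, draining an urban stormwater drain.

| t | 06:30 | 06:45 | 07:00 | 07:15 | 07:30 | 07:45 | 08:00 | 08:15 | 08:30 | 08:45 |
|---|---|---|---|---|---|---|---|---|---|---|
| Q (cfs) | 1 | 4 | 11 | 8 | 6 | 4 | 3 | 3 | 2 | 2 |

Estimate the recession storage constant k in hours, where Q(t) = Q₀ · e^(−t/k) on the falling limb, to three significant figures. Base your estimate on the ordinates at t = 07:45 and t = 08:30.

On the falling limb, Q drops from 4 to 2 cfs between t = 07:45 and t = 08:30 (Δt = 0.75 h).
k = −Δt / ln(Q₂/Q₁) = −0.75 / ln(2/4) = 1.08 h.

k ≈ 1.08 h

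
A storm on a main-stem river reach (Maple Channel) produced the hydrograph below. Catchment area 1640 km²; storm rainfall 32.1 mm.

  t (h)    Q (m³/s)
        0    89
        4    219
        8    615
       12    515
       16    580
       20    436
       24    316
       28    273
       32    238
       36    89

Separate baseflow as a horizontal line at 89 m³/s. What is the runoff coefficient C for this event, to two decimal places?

C ≈ 0.68

ΣQ_DR = 2480 m³/s; V = ΣQ_DR·Δt = 3.571 × 10^7 m³.
Runoff depth d = V / A = 21.78 mm.
C = d / P = 21.78 / 32.1 = 0.68.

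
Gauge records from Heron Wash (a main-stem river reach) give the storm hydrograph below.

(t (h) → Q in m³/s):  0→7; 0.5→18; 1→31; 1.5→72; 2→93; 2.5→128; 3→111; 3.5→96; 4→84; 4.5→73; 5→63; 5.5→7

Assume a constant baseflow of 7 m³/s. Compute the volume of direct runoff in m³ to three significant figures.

Direct-runoff ordinates (Q − Q_b): 0.0, 11.0, 24.0, 65.0, 86.0, 121.0, 104.0, 89.0, 77.0, 66.0, 56.0, 0.0 m³/s.
ΣQ_DR = 699.0 m³/s.
With Δt = 0.5 h = 1800 s, V = ΣQ_DR · Δt = 699.0 × 1800 = 1.26 × 10^6 m³.

V ≈ 1.26 × 10^6 m³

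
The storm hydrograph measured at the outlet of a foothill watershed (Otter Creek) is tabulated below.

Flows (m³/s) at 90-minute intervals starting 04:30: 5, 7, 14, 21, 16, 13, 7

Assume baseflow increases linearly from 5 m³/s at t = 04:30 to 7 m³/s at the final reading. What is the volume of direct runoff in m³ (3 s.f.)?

V ≈ 2.21 × 10^5 m³

Direct-runoff ordinates (Q − Q_b): 0.00, 1.67, 8.33, 15.00, 9.67, 6.33, 0.00 m³/s.
ΣQ_DR = 41.00 m³/s.
With Δt = 1.5 h = 5400 s, V = ΣQ_DR · Δt = 41.00 × 5400 = 2.21 × 10^5 m³.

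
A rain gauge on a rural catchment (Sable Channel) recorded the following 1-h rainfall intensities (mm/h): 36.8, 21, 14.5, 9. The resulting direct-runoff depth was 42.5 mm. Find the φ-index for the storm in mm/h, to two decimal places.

Only the 3 blocks with intensity above φ contribute runoff: 36.8, 21, 14.5 mm/h.
Σ(I−φ)·Δt = d  ⇒  (36.8+21+14.5 − 3φ)·1 = 42.5
φ = (72.30 − 42.5/1) / 3 = 9.93 mm/h.

φ ≈ 9.93 mm/h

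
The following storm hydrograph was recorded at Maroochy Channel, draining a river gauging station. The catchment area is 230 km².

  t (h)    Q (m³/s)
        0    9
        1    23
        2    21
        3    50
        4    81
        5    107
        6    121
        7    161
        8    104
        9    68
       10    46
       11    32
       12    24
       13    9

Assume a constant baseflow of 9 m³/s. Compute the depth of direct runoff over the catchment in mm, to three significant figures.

d ≈ 11.4 mm

Direct runoff: 0.0, 14.0, 12.0, 41.0, 72.0, 98.0, 112.0, 152.0, 95.0, 59.0, 37.0, 23.0, 15.0, 0.0 m³/s; ΣQ_DR = 730.0 m³/s.
V = ΣQ_DR · Δt = 730.0 × 3600 s = 2.628 × 10^6 m³.
Over A = 230 km², depth = V / A = 11.4 mm.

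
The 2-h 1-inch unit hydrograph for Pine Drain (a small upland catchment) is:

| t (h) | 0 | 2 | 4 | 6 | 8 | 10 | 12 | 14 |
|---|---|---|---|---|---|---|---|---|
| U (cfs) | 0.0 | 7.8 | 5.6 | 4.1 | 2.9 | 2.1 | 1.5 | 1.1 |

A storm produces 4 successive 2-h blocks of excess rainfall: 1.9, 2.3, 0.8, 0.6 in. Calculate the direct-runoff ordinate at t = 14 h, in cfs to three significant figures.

Q ≈ 8.96 cfs

By discrete convolution, Q_j = Σ (P_i / 1 in) · U_{j−i}.
At t = 14 h (j=7): Q = (1.9/1)·1.1 + (2.3/1)·1.5 + (0.8/1)·2.1 + (0.6/1)·2.9 = 8.96 cfs.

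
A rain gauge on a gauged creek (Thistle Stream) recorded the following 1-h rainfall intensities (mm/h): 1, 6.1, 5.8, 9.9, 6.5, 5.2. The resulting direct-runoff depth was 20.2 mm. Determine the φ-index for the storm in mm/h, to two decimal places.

Only the 5 blocks with intensity above φ contribute runoff: 6.1, 5.8, 9.9, 6.5, 5.2 mm/h.
Σ(I−φ)·Δt = d  ⇒  (6.1+5.8+9.9+6.5+5.2 − 5φ)·1 = 20.2
φ = (33.50 − 20.2/1) / 5 = 2.66 mm/h.

φ ≈ 2.66 mm/h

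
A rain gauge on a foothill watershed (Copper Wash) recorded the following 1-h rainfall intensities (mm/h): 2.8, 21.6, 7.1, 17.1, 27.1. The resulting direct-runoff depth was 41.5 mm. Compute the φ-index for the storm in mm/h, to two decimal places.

φ ≈ 8.10 mm/h

Only the 3 blocks with intensity above φ contribute runoff: 21.6, 17.1, 27.1 mm/h.
Σ(I−φ)·Δt = d  ⇒  (21.6+17.1+27.1 − 3φ)·1 = 41.5
φ = (65.80 − 41.5/1) / 3 = 8.10 mm/h.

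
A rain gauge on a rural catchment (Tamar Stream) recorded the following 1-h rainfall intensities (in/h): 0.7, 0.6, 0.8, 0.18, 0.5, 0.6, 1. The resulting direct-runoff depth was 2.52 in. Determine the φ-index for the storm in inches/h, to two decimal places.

φ ≈ 0.28 in/h

Only the 6 blocks with intensity above φ contribute runoff: 0.7, 0.6, 0.8, 0.5, 0.6, 1 in/h.
Σ(I−φ)·Δt = d  ⇒  (0.7+0.6+0.8+0.5+0.6+1 − 6φ)·1 = 2.52
φ = (4.200 − 2.52/1) / 6 = 0.28 in/h.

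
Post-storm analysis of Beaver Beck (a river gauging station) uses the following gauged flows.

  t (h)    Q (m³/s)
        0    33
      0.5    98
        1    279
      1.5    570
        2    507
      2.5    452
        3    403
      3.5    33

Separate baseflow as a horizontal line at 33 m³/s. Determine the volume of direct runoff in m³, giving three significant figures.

V ≈ 3.80 × 10^6 m³

Direct-runoff ordinates (Q − Q_b): 0.0, 65.0, 246.0, 537.0, 474.0, 419.0, 370.0, 0.0 m³/s.
ΣQ_DR = 2111 m³/s.
With Δt = 0.5 h = 1800 s, V = ΣQ_DR · Δt = 2111 × 1800 = 3.80 × 10^6 m³.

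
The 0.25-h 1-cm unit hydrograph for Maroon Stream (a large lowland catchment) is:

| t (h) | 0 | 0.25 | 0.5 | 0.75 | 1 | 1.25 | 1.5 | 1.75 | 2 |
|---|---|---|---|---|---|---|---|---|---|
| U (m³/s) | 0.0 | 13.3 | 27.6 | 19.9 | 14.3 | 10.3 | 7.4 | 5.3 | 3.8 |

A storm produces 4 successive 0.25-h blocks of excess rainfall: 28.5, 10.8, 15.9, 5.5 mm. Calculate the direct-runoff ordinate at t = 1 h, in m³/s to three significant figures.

Q ≈ 113 m³/s

By discrete convolution, Q_j = Σ (P_i / 10 mm) · U_{j−i}.
At t = 1 h (j=4): Q = (28.5/10)·14.3 + (10.8/10)·19.9 + (15.9/10)·27.6 + (5.5/10)·13.3 = 113 m³/s.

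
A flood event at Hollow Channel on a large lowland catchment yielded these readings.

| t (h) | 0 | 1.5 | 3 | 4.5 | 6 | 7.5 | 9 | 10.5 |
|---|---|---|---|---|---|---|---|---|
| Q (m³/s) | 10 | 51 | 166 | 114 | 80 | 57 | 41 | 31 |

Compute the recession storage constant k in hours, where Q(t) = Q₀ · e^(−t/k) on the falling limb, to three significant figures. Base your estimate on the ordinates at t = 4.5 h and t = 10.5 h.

k ≈ 4.61 h

On the falling limb, Q drops from 114 to 31 m³/s between t = 4.5 h and t = 10.5 h (Δt = 6 h).
k = −Δt / ln(Q₂/Q₁) = −6 / ln(31/114) = 4.61 h.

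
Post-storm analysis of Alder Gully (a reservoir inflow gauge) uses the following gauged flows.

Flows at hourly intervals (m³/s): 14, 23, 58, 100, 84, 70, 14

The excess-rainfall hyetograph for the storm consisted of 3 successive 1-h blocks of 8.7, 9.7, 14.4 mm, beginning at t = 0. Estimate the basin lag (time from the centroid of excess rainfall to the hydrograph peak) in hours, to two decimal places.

t_L ≈ 1.33 h

Centroid of excess rainfall: t_c = Σ P_i·t̄_i / ΣP_i = 1.6738 h (block centres at 0.5, 1.5, 2.5 h).
Hydrograph peak occurs at t = 3 h, so basin lag t_L = 3 − 1.6738 = 1.33 h.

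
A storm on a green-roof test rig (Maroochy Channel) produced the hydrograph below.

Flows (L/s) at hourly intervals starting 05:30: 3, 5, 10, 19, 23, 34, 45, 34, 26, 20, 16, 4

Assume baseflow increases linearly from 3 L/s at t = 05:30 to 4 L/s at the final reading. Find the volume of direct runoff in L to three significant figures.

Direct-runoff ordinates (Q − Q_b): 0.00, 1.91, 6.82, 15.73, 19.64, 30.55, 41.45, 30.36, 22.27, 16.18, 12.09, 0.00 L/s.
ΣQ_DR = 197.0 L/s.
With Δt = 1 h = 3600 s, V = ΣQ_DR · Δt = 197.0 × 3600 = 7.09 × 10^5 L.

V ≈ 7.09 × 10^5 L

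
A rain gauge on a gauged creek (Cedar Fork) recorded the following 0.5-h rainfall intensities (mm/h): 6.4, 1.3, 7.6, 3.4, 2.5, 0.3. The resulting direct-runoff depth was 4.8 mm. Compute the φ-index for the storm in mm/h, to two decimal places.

φ ≈ 2.60 mm/h

Only the 3 blocks with intensity above φ contribute runoff: 6.4, 7.6, 3.4 mm/h.
Σ(I−φ)·Δt = d  ⇒  (6.4+7.6+3.4 − 3φ)·0.5 = 4.8
φ = (17.40 − 4.8/0.5) / 3 = 2.60 mm/h.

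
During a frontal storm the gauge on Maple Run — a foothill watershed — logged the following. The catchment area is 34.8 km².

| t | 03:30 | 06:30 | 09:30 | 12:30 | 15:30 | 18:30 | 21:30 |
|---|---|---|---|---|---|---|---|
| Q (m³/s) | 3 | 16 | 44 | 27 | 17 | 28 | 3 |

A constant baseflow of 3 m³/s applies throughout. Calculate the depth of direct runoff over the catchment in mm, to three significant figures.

d ≈ 36.3 mm

Direct runoff: 0.0, 13.0, 41.0, 24.0, 14.0, 25.0, 0.0 m³/s; ΣQ_DR = 117.0 m³/s.
V = ΣQ_DR · Δt = 117.0 × 10800 s = 1.264 × 10^6 m³.
Over A = 34.8 km², depth = V / A = 36.3 mm.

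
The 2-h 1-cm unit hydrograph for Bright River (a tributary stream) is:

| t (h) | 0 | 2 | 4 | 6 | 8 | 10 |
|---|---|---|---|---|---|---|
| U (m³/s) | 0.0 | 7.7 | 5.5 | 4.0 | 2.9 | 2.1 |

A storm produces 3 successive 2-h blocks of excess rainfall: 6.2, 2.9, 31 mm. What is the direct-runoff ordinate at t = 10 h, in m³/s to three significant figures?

Q ≈ 14.5 m³/s

By discrete convolution, Q_j = Σ (P_i / 10 mm) · U_{j−i}.
At t = 10 h (j=5): Q = (6.2/10)·2.1 + (2.9/10)·2.9 + (31/10)·4.0 = 14.5 m³/s.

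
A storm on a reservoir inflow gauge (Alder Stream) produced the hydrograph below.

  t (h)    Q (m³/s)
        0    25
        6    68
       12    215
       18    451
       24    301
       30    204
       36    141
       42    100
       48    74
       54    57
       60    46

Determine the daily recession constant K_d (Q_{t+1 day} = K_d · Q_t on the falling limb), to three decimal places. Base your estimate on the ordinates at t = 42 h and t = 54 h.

K_d ≈ 0.325

Between t = 42 h and t = 54 h the flow falls from 100 to 57 m³/s over 2×6 h = 12 h.
Per-interval ratio K = (57/100)^(1/2) = 0.7550; K_d = K^(24/6) = 0.325.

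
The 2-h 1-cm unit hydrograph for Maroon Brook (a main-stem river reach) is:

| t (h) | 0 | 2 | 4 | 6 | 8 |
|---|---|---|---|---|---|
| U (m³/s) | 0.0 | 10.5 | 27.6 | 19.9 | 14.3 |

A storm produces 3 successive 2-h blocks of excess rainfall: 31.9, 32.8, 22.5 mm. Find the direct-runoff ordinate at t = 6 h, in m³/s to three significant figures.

Q ≈ 178 m³/s

By discrete convolution, Q_j = Σ (P_i / 10 mm) · U_{j−i}.
At t = 6 h (j=3): Q = (31.9/10)·19.9 + (32.8/10)·27.6 + (22.5/10)·10.5 = 178 m³/s.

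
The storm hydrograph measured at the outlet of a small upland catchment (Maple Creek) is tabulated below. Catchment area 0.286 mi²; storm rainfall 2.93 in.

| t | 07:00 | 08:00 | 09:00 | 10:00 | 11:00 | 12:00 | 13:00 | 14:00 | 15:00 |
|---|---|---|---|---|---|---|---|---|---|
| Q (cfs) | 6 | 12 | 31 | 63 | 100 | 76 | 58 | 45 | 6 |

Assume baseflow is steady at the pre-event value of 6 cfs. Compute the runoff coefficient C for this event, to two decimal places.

C ≈ 0.63

ΣQ_DR = 343.0 cfs; V = ΣQ_DR·Δt = 1.235 × 10^6 ft³.
Runoff depth d = V / A = 1.858 in.
C = d / P = 1.858 / 2.93 = 0.63.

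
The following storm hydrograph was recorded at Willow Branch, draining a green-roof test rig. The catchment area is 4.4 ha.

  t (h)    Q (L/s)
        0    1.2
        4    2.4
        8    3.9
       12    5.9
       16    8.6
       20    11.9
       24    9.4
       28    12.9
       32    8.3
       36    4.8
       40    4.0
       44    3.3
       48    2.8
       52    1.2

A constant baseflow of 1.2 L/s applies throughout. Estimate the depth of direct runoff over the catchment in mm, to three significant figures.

Direct runoff: 0.0, 1.2, 2.7, 4.7, 7.4, 10.7, 8.2, 11.7, 7.1, 3.6, 2.8, 2.1, 1.6, 0.0 L/s; ΣQ_DR = 63.80 L/s.
V = ΣQ_DR · Δt = 63.80 × 14400 s = 9.187 × 10^5 L.
Over A = 4.4 ha, depth = V / A = 20.9 mm.

d ≈ 20.9 mm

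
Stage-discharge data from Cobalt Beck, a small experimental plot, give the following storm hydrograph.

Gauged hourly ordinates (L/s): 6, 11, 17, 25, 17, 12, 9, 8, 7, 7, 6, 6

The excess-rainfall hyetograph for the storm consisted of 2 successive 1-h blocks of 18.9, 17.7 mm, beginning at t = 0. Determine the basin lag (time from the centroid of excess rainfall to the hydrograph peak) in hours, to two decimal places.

t_L ≈ 2.02 h

Centroid of excess rainfall: t_c = Σ P_i·t̄_i / ΣP_i = 0.9836 h (block centres at 0.5, 1.5 h).
Hydrograph peak occurs at t = 3 h, so basin lag t_L = 3 − 0.9836 = 2.02 h.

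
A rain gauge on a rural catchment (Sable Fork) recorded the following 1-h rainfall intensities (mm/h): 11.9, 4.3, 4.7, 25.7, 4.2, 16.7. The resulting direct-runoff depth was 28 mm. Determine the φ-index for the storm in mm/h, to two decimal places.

φ ≈ 8.77 mm/h

Only the 3 blocks with intensity above φ contribute runoff: 11.9, 25.7, 16.7 mm/h.
Σ(I−φ)·Δt = d  ⇒  (11.9+25.7+16.7 − 3φ)·1 = 28
φ = (54.30 − 28/1) / 3 = 8.77 mm/h.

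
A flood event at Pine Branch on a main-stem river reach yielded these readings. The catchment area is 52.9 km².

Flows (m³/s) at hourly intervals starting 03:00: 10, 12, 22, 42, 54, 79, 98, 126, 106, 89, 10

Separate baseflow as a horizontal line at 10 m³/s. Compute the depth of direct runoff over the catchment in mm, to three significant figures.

d ≈ 36.6 mm

Direct runoff: 0.0, 2.0, 12.0, 32.0, 44.0, 69.0, 88.0, 116.0, 96.0, 79.0, 0.0 m³/s; ΣQ_DR = 538.0 m³/s.
V = ΣQ_DR · Δt = 538.0 × 3600 s = 1.937 × 10^6 m³.
Over A = 52.9 km², depth = V / A = 36.6 mm.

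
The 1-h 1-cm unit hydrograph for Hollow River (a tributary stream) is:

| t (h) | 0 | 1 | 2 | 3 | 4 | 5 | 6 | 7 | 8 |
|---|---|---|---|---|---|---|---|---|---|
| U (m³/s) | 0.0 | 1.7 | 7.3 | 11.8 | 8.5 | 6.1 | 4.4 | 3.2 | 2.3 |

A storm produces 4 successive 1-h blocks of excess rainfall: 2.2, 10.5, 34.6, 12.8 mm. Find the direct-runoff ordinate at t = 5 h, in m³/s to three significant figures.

Q ≈ 60.4 m³/s

By discrete convolution, Q_j = Σ (P_i / 10 mm) · U_{j−i}.
At t = 5 h (j=5): Q = (2.2/10)·6.1 + (10.5/10)·8.5 + (34.6/10)·11.8 + (12.8/10)·7.3 = 60.4 m³/s.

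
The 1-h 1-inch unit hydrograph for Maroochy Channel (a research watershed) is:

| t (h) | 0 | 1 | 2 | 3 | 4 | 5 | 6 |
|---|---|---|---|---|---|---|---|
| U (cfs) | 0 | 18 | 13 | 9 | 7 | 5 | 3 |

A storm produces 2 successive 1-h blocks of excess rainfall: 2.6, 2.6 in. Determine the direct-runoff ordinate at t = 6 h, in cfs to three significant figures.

By discrete convolution, Q_j = Σ (P_i / 1 in) · U_{j−i}.
At t = 6 h (j=6): Q = (2.6/1)·3 + (2.6/1)·5 = 20.8 cfs.

Q ≈ 20.8 cfs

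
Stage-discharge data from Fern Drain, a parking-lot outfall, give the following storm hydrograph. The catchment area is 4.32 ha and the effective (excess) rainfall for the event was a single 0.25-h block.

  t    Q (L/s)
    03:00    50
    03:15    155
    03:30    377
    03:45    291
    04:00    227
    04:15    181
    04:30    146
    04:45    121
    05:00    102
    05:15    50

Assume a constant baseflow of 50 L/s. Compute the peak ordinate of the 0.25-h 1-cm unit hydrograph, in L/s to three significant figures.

Direct runoff: 0.0, 105.0, 327.0, 241.0, 177.0, 131.0, 96.0, 71.0, 52.0, 0.0 L/s; ΣQ_DR = 1200 L/s, peak = 327.0 L/s.
Runoff depth d = ΣQ_DR·Δt / A = 1200 × 900 / (4.32 ha) = 25.00 mm.
The 1-cm UH is the DRH scaled by (10 mm)/d, so U_p = 327.0 × 10/25.00 = 131 L/s.

U_p ≈ 131 L/s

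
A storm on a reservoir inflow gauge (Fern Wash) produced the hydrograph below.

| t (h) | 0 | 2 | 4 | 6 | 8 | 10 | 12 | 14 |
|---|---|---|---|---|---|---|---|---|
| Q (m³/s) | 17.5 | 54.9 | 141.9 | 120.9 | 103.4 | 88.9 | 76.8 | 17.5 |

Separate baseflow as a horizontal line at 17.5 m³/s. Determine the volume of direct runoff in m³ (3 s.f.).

V ≈ 3.47 × 10^6 m³

Direct-runoff ordinates (Q − Q_b): 0.0, 37.4, 124.4, 103.4, 85.9, 71.4, 59.3, 0.0 m³/s.
ΣQ_DR = 481.8 m³/s.
With Δt = 2 h = 7200 s, V = ΣQ_DR · Δt = 481.8 × 7200 = 3.47 × 10^6 m³.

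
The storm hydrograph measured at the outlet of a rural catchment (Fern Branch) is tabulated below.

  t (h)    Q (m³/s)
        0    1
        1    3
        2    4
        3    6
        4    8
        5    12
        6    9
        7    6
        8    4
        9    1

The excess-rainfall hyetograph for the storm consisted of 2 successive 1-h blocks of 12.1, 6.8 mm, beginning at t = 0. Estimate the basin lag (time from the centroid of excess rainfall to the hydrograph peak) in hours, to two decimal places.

t_L ≈ 4.14 h

Centroid of excess rainfall: t_c = Σ P_i·t̄_i / ΣP_i = 0.8598 h (block centres at 0.5, 1.5 h).
Hydrograph peak occurs at t = 5 h, so basin lag t_L = 5 − 0.8598 = 4.14 h.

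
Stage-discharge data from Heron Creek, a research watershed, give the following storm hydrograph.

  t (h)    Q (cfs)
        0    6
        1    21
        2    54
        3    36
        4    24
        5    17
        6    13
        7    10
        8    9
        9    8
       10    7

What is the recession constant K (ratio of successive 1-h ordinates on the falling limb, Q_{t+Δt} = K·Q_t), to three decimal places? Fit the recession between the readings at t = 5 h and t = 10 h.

Using the recession-limb readings at t = 5 h and t = 10 h: Q falls from 17 to 7 cfs over 5 intervals.
K = (Q₂/Q₁)^(1/5) = (7/17)^(1/5) = 0.837.

K ≈ 0.837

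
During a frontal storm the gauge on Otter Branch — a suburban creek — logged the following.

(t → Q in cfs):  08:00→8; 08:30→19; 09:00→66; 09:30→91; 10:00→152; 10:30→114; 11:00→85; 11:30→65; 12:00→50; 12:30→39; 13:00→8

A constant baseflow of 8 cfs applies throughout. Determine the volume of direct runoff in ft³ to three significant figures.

V ≈ 1.10 × 10^6 ft³

Direct-runoff ordinates (Q − Q_b): 0.0, 11.0, 58.0, 83.0, 144.0, 106.0, 77.0, 57.0, 42.0, 31.0, 0.0 cfs.
ΣQ_DR = 609.0 cfs.
With Δt = 0.5 h = 1800 s, V = ΣQ_DR · Δt = 609.0 × 1800 = 1.10 × 10^6 ft³.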